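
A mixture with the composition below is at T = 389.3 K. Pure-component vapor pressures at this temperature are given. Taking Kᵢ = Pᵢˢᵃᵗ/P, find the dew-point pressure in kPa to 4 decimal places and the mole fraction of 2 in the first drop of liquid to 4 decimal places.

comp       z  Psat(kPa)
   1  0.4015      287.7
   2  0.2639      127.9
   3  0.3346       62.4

At the dew point ψ → 1, so Σzᵢ/Kᵢ = 1 with Kᵢ = Pᵢˢᵃᵗ/P ⇒ 1/P = Σzᵢ/Pᵢˢᵃᵗ.
1/P = 0.4015/287.7 + 0.2639/127.9 + 0.3346/62.4 = 0.0088211 ⇒ P = 113.3650 kPa
xᵢ = zᵢP/Pᵢˢᵃᵗ ⇒ x_2 = 0.2639·113.3650/127.9 = 0.2339

Pdew = 113.3650 kPa, x_2 = 0.2339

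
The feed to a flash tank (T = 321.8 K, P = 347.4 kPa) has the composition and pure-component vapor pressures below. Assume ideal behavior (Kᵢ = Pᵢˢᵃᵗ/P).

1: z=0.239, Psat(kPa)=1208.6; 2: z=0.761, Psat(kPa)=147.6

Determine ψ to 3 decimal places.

ψ = 0.109

Raoult's law: Kᵢ = Pᵢˢᵃᵗ/P = Pᵢˢᵃᵗ/347.4.
  K_1 = 1208.6/347.4 = 3.47899, K_2 = 147.6/347.4 = 0.42487
Let ψ = V/F and solve Σ zᵢ(Kᵢ−1)/(1+ψ(Kᵢ−1)) = 0.
Check two-phase: ΣzᵢKᵢ = 1.155 > 1 and Σzᵢ/Kᵢ = 1.860 > 1, so g(0) = 0.155 > 0 and g(1) = -0.860 < 0.
Iterate (Newton) starting at ψ = 0.47:
  ψ = 0.470: g = -0.3262, g' = -0.786 → ψ = 0.055
  ψ = 0.055: g = 0.0693, g' = -1.406 → ψ = 0.104
  ψ = 0.104: g = 0.0050, g' = -1.212 → ψ = 0.109
Converged at ψ = 0.109.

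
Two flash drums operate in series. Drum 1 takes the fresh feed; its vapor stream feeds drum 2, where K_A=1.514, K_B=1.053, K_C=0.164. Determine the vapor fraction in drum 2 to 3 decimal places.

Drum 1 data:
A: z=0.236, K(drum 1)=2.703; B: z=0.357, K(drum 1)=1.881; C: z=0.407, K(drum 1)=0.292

V/F (drum 2) = 0.219

Drum 1:
Let ψ₁ = V/F and solve Σ zᵢ(Kᵢ−1)/(1+ψ₁(Kᵢ−1)) = 0.
Feasibility: ΣzᵢKᵢ = 1.428, Σzᵢ/Kᵢ = 1.671 — both > 1, two phases present.
Newton–Raphson from ψ₁ = 0.5:
  ψ₁ = 0.500: g = -0.0107, g' = -0.822 → ψ₁ = 0.487
Converged at ψ₁ = 0.487.
Drum-1 compositions:
  A: x = 0.129, y = 0.349
  B: x = 0.250, y = 0.470
  C: x = 0.621, y = 0.181
Drum-2 feed = drum-1 vapor: z₂ = (0.3487, 0.4699, 0.1814).
Drum 2:
Rachford–Rice: g(ψ₂) = Σ zᵢ(Kᵢ−1)/(1+ψ₂(Kᵢ−1)) = 0.
Feasibility: ΣzᵢKᵢ = 1.053, Σzᵢ/Kᵢ = 1.783 — both > 1, two phases present.
Iterate (Newton) starting at ψ₂ = 0.5:
  ψ₂ = 0.500: g = -0.0937, g' = -0.434 → ψ₂ = 0.284
  ψ₂ = 0.284: g = -0.0179, g' = -0.289 → ψ₂ = 0.222
  ψ₂ = 0.222: g = -0.0007, g' = -0.267 → ψ₂ = 0.219
Converged at ψ₂ = 0.219.
  A: x = 0.313, y = 0.474
  B: x = 0.465, y = 0.489
  C: x = 0.222, y = 0.036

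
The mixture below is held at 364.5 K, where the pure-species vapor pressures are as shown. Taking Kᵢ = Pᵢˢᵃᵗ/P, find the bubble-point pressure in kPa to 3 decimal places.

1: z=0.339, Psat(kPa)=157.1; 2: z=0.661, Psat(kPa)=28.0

Pbub = 71.765 kPa

At the bubble point ψ → 0, so ΣzᵢKᵢ = 1 with Kᵢ = Pᵢˢᵃᵗ/P ⇒ P = ΣzᵢPᵢˢᵃᵗ.
P = 0.339·157.1 + 0.661·28.0 = 71.765 kPa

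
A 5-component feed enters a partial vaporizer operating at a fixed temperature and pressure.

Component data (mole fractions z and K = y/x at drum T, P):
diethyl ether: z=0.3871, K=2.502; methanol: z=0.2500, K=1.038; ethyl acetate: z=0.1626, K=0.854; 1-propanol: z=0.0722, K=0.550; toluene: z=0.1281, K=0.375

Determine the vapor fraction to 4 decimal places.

ψ = 0.8815

Iterate (Newton) starting at ψ = 0.47:
  ψ = 0.4700: g = 0.17010, g' = -0.4283 → ψ = 0.8672
  ψ = 0.8672: g = 0.00644, g' = -0.4475 → ψ = 0.8816
  ψ = 0.8816: g = -0.00005, g' = -0.4549 → ψ = 0.8815
Converged at ψ = 0.8815.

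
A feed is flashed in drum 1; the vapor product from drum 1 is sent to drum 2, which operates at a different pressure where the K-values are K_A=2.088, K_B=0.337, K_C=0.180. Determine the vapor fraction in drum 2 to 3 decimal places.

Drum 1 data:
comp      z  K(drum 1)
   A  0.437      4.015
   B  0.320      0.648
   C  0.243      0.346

V/F (drum 2) = 0.410

Drum 1:
Let ψ₁ = V/F and solve Σ zᵢ(Kᵢ−1)/(1+ψ₁(Kᵢ−1)) = 0.
Feasibility: ΣzᵢKᵢ = 2.046, Σzᵢ/Kᵢ = 1.305 — both > 1, two phases present.
Iterate (Newton) starting at ψ₁ = 0.52:
  ψ₁ = 0.520: g = 0.1344, g' = -0.901 → ψ₁ = 0.669
  ψ₁ = 0.669: g = 0.0066, g' = -0.833 → ψ₁ = 0.677
Converged at ψ₁ = 0.677.
Drum-1 compositions:
  A: x = 0.144, y = 0.577
  B: x = 0.420, y = 0.272
  C: x = 0.436, y = 0.151
Drum-2 feed = drum-1 vapor: z₂ = (0.5768, 0.2723, 0.1509).
Drum 2:
Let ψ₂ = V/F and solve Σ zᵢ(Kᵢ−1)/(1+ψ₂(Kᵢ−1)) = 0.
Check two-phase: ΣzᵢKᵢ = 1.323 > 1 and Σzᵢ/Kᵢ = 1.923 > 1, so g(0) = 0.323 > 0 and g(1) = -0.923 < 0.
Iterate (Newton) starting at ψ₂ = 0.33:
  ψ₂ = 0.330: g = 0.0611, g' = -0.757 → ψ₂ = 0.411
  ψ₂ = 0.411: g = -0.0009, g' = -0.783 → ψ₂ = 0.410
Converged at ψ₂ = 0.410.
  A: x = 0.399, y = 0.833
  B: x = 0.374, y = 0.126
  C: x = 0.227, y = 0.041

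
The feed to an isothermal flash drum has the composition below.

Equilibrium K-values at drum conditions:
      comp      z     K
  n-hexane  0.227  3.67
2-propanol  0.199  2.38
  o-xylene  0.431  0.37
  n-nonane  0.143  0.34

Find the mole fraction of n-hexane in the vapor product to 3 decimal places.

y_n-hexane = 0.415

Material balance + equilibrium reduce to Σ zᵢ(Kᵢ−1)/(1+ψ(Kᵢ−1)) = 0.
Feasibility: ΣzᵢKᵢ = 1.515, Σzᵢ/Kᵢ = 1.731 — both > 1, two phases present.
Newton iteration, ψ⁰ = 0.39:
  ψ = 0.390: g = -0.0116, g' = -0.962 → ψ = 0.378
Converged at ψ = 0.378.
Compositions from xᵢ = zᵢ/(1+ψ(Kᵢ−1)), yᵢ = Kᵢxᵢ:
  n-hexane: x = 0.113, y = 0.415
  2-propanol: x = 0.131, y = 0.311
  o-xylene: x = 0.566, y = 0.209
  n-nonane: x = 0.191, y = 0.065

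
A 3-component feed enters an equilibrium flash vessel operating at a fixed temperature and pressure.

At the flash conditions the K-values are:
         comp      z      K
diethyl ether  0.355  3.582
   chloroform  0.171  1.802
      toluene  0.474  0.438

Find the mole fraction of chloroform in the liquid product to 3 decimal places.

x_chloroform = 0.111

Rachford–Rice: g(ψ) = Σ zᵢ(Kᵢ−1)/(1+ψ(Kᵢ−1)) = 0.
Feasibility: ΣzᵢKᵢ = 1.787, Σzᵢ/Kᵢ = 1.276 — both > 1, two phases present.
Iterate (Newton) starting at ψ = 0.32:
  ψ = 0.320: g = 0.2862, g' = -1.002 → ψ = 0.606
  ψ = 0.606: g = 0.0459, g' = -0.754 → ψ = 0.667
Converged at ψ = 0.667.
Compositions from xᵢ = zᵢ/(1+ψ(Kᵢ−1)), yᵢ = Kᵢxᵢ:
  diethyl ether: x = 0.130, y = 0.467
  chloroform: x = 0.111, y = 0.201
  toluene: x = 0.758, y = 0.332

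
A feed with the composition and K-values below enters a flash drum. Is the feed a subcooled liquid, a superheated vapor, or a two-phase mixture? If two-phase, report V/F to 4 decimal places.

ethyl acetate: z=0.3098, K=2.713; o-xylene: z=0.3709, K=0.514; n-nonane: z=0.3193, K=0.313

ΣzᵢKᵢ = 1.1311; Σzᵢ/Kᵢ = 1.8559.
Both exceed 1, so a two-phase solution exists.
Let ψ = V/F and solve Σ zᵢ(Kᵢ−1)/(1+ψ(Kᵢ−1)) = 0.
Newton iteration, ψ⁰ = 0.69:
  ψ = 0.6900: g = -0.44504, g' = -0.9340 → ψ = 0.2135
  ψ = 0.2135: g = -0.06962, g' = -0.8034 → ψ = 0.1269
  ψ = 0.1269: g = 0.00356, g' = -0.8938 → ψ = 0.1308
Converged at ψ = 0.1308.

two-phase, V/F = 0.1308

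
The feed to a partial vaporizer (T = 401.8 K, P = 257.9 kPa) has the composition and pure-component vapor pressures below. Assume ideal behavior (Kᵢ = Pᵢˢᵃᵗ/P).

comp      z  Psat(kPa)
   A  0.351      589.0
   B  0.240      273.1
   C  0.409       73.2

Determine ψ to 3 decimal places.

ψ = 0.247

Raoult's law: Kᵢ = Pᵢˢᵃᵗ/P = Pᵢˢᵃᵗ/257.9.
  K_A = 589.0/257.9 = 2.28383, K_B = 273.1/257.9 = 1.05894, K_C = 73.2/257.9 = 0.28383
Let ψ = V/F and solve Σ zᵢ(Kᵢ−1)/(1+ψ(Kᵢ−1)) = 0.
Check two-phase: ΣzᵢKᵢ = 1.172 > 1 and Σzᵢ/Kᵢ = 1.821 > 1, so g(0) = 0.172 > 0 and g(1) = -0.821 < 0.
Newton–Raphson from ψ = 0.5:
  ψ = 0.500: g = -0.1681, g' = -0.724 → ψ = 0.268
  ψ = 0.268: g = -0.0133, g' = -0.642 → ψ = 0.247
Converged at ψ = 0.247.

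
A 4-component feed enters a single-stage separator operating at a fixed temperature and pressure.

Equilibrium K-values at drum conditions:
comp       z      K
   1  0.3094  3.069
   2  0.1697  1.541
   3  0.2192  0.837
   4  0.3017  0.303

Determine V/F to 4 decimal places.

Iterate (Newton) starting at V/F = 0.34:
  V/F = 0.3400: g = 0.13992, g' = -0.7501 → V/F = 0.5265
  V/F = 0.5265: g = 0.00656, g' = -0.7062 → V/F = 0.5358
Converged at V/F = 0.5358.

V/F = 0.5358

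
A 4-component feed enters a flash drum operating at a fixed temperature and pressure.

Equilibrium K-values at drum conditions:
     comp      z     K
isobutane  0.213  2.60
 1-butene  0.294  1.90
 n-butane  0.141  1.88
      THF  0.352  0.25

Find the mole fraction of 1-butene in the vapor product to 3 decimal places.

y_1-butene = 0.376

Let ψ = V/F and solve Σ zᵢ(Kᵢ−1)/(1+ψ(Kᵢ−1)) = 0.
g(0) = ΣzᵢKᵢ − 1 = 0.465 and g(1) = 1 − Σzᵢ/Kᵢ = -0.720, so a root lies in (0, 1).
Newton iteration, ψ⁰ = 0.5:
  ψ = 0.500: g = 0.0356, g' = -0.841 → ψ = 0.542
  ψ = 0.542: g = -0.0007, g' = -0.876 → ψ = 0.541
Converged at ψ = 0.541.
Compositions from xᵢ = zᵢ/(1+ψ(Kᵢ−1)), yᵢ = Kᵢxᵢ:
  isobutane: x = 0.114, y = 0.297
  1-butene: x = 0.198, y = 0.376
  n-butane: x = 0.095, y = 0.180
  THF: x = 0.593, y = 0.148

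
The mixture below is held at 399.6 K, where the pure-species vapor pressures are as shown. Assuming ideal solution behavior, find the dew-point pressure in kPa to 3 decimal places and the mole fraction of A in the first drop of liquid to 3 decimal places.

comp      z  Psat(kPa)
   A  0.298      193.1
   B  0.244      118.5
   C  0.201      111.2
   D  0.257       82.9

Pdew = 117.509 kPa, x_A = 0.181

At the dew point ψ → 1, so Σzᵢ/Kᵢ = 1 with Kᵢ = Pᵢˢᵃᵗ/P ⇒ 1/P = Σzᵢ/Pᵢˢᵃᵗ.
1/P = 0.298/193.1 + 0.244/118.5 + 0.201/111.2 + 0.257/82.9 = 0.008510 ⇒ P = 117.509 kPa
xᵢ = zᵢP/Pᵢˢᵃᵗ ⇒ x_A = 0.298·117.509/193.1 = 0.181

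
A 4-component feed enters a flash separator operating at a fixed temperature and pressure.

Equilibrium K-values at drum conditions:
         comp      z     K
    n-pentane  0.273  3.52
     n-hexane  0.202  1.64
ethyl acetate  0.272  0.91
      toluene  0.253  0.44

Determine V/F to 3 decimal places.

Material balance + equilibrium reduce to Σ zᵢ(Kᵢ−1)/(1+V/F(Kᵢ−1)) = 0.
Check two-phase: ΣzᵢKᵢ = 1.651 > 1 and Σzᵢ/Kᵢ = 1.075 > 1, so g(0) = 0.651 > 0 and g(1) = -0.075 < 0.
Iterate (Newton) starting at V/F = 0.5:
  V/F = 0.500: g = 0.1799, g' = -0.542 → V/F = 0.832
  V/F = 0.832: g = 0.0149, g' = -0.497 → V/F = 0.862
Converged at V/F = 0.862.

V/F = 0.862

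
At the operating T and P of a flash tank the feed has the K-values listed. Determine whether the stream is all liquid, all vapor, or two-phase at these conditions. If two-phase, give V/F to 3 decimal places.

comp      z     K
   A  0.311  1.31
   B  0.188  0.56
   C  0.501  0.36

all liquid

ΣzᵢKᵢ = 0.693; Σzᵢ/Kᵢ = 1.965.
Since ΣzᵢKᵢ < 1 the mixture is below its bubble point — single liquid phase.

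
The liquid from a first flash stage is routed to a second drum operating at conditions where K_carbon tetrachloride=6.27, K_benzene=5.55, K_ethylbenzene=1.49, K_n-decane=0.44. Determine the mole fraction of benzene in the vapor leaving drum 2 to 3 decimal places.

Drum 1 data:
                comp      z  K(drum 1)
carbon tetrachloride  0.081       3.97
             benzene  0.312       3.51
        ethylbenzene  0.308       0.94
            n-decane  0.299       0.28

Drum 1:
Let ψ₁ = V/F and solve Σ zᵢ(Kᵢ−1)/(1+ψ₁(Kᵢ−1)) = 0.
Check two-phase: ΣzᵢKᵢ = 1.790 > 1 and Σzᵢ/Kᵢ = 1.505 > 1, so g(0) = 0.790 > 0 and g(1) = -0.505 < 0.
Newton iteration, ψ₁⁰ = 0.38:
  ψ₁ = 0.380: g = 0.1986, g' = -0.968 → ψ₁ = 0.585
  ψ₁ = 0.585: g = 0.0139, g' = -0.882 → ψ₁ = 0.601
Converged at ψ₁ = 0.601.
Drum-1 compositions:
  carbon tetrachloride: x = 0.029, y = 0.115
  benzene: x = 0.124, y = 0.437
  ethylbenzene: x = 0.320, y = 0.300
  n-decane: x = 0.527, y = 0.148
Drum-2 feed = drum-1 liquid: z₂ = (0.0291, 0.1244, 0.3195, 0.5270).
Drum 2:
Let ψ₂ = V/F and solve Σ zᵢ(Kᵢ−1)/(1+ψ₂(Kᵢ−1)) = 0.
Check two-phase: ΣzᵢKᵢ = 1.581 > 1 and Σzᵢ/Kᵢ = 1.439 > 1, so g(0) = 0.581 > 0 and g(1) = -0.439 < 0.
Iterate (Newton) starting at ψ₂ = 0.5:
  ψ₂ = 0.500: g = -0.0691, g' = -0.670 → ψ₂ = 0.397
  ψ₂ = 0.397: g = 0.0030, g' = -0.739 → ψ₂ = 0.401
Converged at ψ₂ = 0.401.
  carbon tetrachloride: x = 0.009, y = 0.059
  benzene: x = 0.044, y = 0.244
  ethylbenzene: x = 0.267, y = 0.398
  n-decane: x = 0.680, y = 0.299

y_benzene (drum 2) = 0.244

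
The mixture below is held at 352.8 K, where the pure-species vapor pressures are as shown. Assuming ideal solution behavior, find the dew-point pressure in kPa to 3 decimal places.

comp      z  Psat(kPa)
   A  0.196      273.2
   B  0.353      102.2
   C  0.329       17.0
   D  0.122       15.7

Pdew = 31.954 kPa

At the dew point ψ → 1, so Σzᵢ/Kᵢ = 1 with Kᵢ = Pᵢˢᵃᵗ/P ⇒ 1/P = Σzᵢ/Pᵢˢᵃᵗ.
1/P = 0.196/273.2 + 0.353/102.2 + 0.329/17.0 + 0.122/15.7 = 0.031295 ⇒ P = 31.954 kPa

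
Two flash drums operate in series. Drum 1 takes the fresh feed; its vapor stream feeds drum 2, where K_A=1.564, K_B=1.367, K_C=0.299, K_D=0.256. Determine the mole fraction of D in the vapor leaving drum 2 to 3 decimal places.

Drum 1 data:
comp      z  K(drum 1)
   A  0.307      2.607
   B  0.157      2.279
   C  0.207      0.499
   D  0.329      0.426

y_D (drum 2) = 0.061

Drum 1:
Let ψ₁ = V/F and solve Σ zᵢ(Kᵢ−1)/(1+ψ₁(Kᵢ−1)) = 0.
Check two-phase: ΣzᵢKᵢ = 1.402 > 1 and Σzᵢ/Kᵢ = 1.374 > 1, so g(0) = 0.402 > 0 and g(1) = -0.374 < 0.
Iterate (Newton) starting at ψ₁ = 0.5:
  ψ₁ = 0.500: g = -0.0072, g' = -0.645 → ψ₁ = 0.489
Converged at ψ₁ = 0.489.
Drum-1 compositions:
  A: x = 0.172, y = 0.448
  B: x = 0.097, y = 0.220
  C: x = 0.274, y = 0.137
  D: x = 0.457, y = 0.195
Drum-2 feed = drum-1 vapor: z₂ = (0.4482, 0.2202, 0.1368, 0.1948).
Drum 2:
Let ψ₂ = V/F and solve Σ zᵢ(Kᵢ−1)/(1+ψ₂(Kᵢ−1)) = 0.
g(0) = ΣzᵢKᵢ − 1 = 0.093 and g(1) = 1 − Σzᵢ/Kᵢ = -0.666, so a root lies in (0, 1).
Iterate (Newton) starting at ψ₂ = 0.54:
  ψ₂ = 0.540: g = -0.1354, g' = -0.580 → ψ₂ = 0.307
  ψ₂ = 0.307: g = -0.0217, g' = -0.418 → ψ₂ = 0.254
  ψ₂ = 0.254: g = -0.0005, g' = -0.398 → ψ₂ = 0.253
Converged at ψ₂ = 0.253.
  A: x = 0.392, y = 0.613
  B: x = 0.201, y = 0.275
  C: x = 0.166, y = 0.050
  D: x = 0.240, y = 0.061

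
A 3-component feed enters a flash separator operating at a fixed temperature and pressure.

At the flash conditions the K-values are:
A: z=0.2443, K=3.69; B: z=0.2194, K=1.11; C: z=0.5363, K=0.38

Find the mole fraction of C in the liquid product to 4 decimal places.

x_C = 0.6467

Iterate (Newton) starting at ψ = 0.5:
  ψ = 0.5000: g = -0.17878, g' = -0.7569 → ψ = 0.2638
  ψ = 0.2638: g = 0.01033, g' = -0.9020 → ψ = 0.2752
  ψ = 0.2752: g = 0.00009, g' = -0.8858 → ψ = 0.2754
Converged at ψ = 0.2754.
Compositions from xᵢ = zᵢ/(1+ψ(Kᵢ−1)), yᵢ = Kᵢxᵢ:
  A: x = 0.1403, y = 0.5179
  B: x = 0.2130, y = 0.2364
  C: x = 0.6467, y = 0.2457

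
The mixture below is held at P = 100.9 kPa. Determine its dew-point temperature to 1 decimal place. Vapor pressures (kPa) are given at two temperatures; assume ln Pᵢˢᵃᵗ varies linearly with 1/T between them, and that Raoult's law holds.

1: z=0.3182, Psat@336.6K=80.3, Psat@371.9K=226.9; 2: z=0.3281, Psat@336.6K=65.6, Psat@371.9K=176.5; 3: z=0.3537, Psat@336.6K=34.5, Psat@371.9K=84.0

Dew-point temperature: Σzᵢ·P/Pᵢˢᵃᵗ(T) = 1. Interpolate ln Pᵢˢᵃᵗ = aᵢ + bᵢ/T.
  T = 336.6 K: ΣzᵢP/Pᵢˢᵃᵗ = 1.9389
  T = 371.9 K: ΣzᵢP/Pᵢˢᵃᵗ = 0.7539
  T = 354.2 K: ΣzᵢP/Pᵢˢᵃᵗ = 1.1819
  T = 363.0 K: ΣzᵢP/Pᵢˢᵃᵗ = 0.9399
  T = 358.6 K: ΣzᵢP/Pᵢˢᵃᵗ = 1.0525
  T = 360.8 K: ΣzᵢP/Pᵢˢᵃᵗ = 0.9943
Interpolating between 358.6 K and 360.8 K gives T ≈ 360.6 K.

T = 360.6 K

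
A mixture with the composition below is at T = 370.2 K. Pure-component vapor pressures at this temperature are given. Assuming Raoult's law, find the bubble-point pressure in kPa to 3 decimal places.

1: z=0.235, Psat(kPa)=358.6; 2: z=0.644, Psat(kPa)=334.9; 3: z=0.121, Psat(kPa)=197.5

At the bubble point ψ → 0, so ΣzᵢKᵢ = 1 with Kᵢ = Pᵢˢᵃᵗ/P ⇒ P = ΣzᵢPᵢˢᵃᵗ.
P = 0.235·358.6 + 0.644·334.9 + 0.121·197.5 = 323.844 kPa

Pbub = 323.844 kPa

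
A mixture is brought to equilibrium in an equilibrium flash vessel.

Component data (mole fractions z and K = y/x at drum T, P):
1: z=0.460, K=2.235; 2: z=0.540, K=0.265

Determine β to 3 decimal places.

Newton–Raphson from β = 0.5:
  β = 0.500: g = -0.2763, g' = -0.997 → β = 0.223
  β = 0.223: g = -0.0293, g' = -0.849 → β = 0.188
  β = 0.188: g = 0.0001, g' = -0.855 → β = 0.189
Converged at β = 0.189.

β = 0.189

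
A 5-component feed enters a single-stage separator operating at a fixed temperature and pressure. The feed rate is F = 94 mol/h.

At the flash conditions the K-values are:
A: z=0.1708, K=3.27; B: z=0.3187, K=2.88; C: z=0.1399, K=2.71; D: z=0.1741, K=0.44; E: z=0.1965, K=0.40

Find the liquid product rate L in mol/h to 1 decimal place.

Newton iteration, ψ⁰ = 0.5:
  ψ = 0.5000: g = 0.31557, g' = -0.8609 → ψ = 0.8665
  ψ = 0.8665: g = 0.01997, g' = -0.8424 → ψ = 0.8902
  ψ = 0.8902: g = -0.00022, g' = -0.8614 → ψ = 0.8900
Converged at ψ = 0.8900.
Then V = ψ·F = 0.8900·94 = 83.7 mol/h and L = F − V = 10.3 mol/h.

L = 10.3 mol/h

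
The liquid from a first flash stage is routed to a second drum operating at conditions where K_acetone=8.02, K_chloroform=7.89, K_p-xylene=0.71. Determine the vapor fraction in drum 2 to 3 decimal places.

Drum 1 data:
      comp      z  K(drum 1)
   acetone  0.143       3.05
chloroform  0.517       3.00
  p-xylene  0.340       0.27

V/F (drum 2) = 0.812

Drum 1:
Let ψ₁ = V/F and solve Σ zᵢ(Kᵢ−1)/(1+ψ₁(Kᵢ−1)) = 0.
g(0) = ΣzᵢKᵢ − 1 = 1.079 and g(1) = 1 − Σzᵢ/Kᵢ = -0.478, so a root lies in (0, 1).
Newton iteration, ψ₁⁰ = 0.36:
  ψ₁ = 0.360: g = 0.4332, g' = -1.231 → ψ₁ = 0.712
  ψ₁ = 0.712: g = 0.0292, g' = -1.237 → ψ₁ = 0.735
Converged at ψ₁ = 0.735.
Drum-1 compositions:
  acetone: x = 0.057, y = 0.174
  chloroform: x = 0.209, y = 0.628
  p-xylene: x = 0.734, y = 0.198
Drum-2 feed = drum-1 liquid: z₂ = (0.0570, 0.2093, 0.7336).
Drum 2:
Rachford–Rice: g(ψ₂) = Σ zᵢ(Kᵢ−1)/(1+ψ₂(Kᵢ−1)) = 0.
Check two-phase: ΣzᵢKᵢ = 2.630 > 1 and Σzᵢ/Kᵢ = 1.067 > 1, so g(0) = 1.630 > 0 and g(1) = -0.067 < 0.
Newton iteration, ψ₂⁰ = 0.5:
  ψ₂ = 0.500: g = 0.1644, g' = -0.726 → ψ₂ = 0.727
  ψ₂ = 0.727: g = 0.0362, g' = -0.450 → ψ₂ = 0.807
  ψ₂ = 0.807: g = 0.0021, g' = -0.399 → ψ₂ = 0.812
Converged at ψ₂ = 0.812.
  acetone: x = 0.009, y = 0.068
  chloroform: x = 0.032, y = 0.250
  p-xylene: x = 0.960, y = 0.681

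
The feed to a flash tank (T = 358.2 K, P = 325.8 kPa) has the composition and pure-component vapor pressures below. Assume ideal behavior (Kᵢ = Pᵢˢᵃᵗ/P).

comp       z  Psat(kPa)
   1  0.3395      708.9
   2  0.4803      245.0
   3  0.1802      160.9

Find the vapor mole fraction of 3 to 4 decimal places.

Raoult's law: Kᵢ = Pᵢˢᵃᵗ/P = Pᵢˢᵃᵗ/325.8.
  K_1 = 708.9/325.8 = 2.175875, K_2 = 245.0/325.8 = 0.751995, K_3 = 160.9/325.8 = 0.493861
Let β = V/F and solve Σ zᵢ(Kᵢ−1)/(1+β(Kᵢ−1)) = 0.
Feasibility: ΣzᵢKᵢ = 1.1889, Σzᵢ/Kᵢ = 1.1596 — both > 1, two phases present.
Iterate (Newton) starting at β = 0.42:
  β = 0.4200: g = 0.01844, g' = -0.3216 → β = 0.4773
  β = 0.4773: g = 0.00032, g' = -0.3108 → β = 0.4784
Converged at β = 0.4784.
Compositions from xᵢ = zᵢ/(1+β(Kᵢ−1)), yᵢ = Kᵢxᵢ:
  1: x = 0.2173, y = 0.4728
  2: x = 0.5450, y = 0.4098
  3: x = 0.2378, y = 0.1174

y_3 = 0.1174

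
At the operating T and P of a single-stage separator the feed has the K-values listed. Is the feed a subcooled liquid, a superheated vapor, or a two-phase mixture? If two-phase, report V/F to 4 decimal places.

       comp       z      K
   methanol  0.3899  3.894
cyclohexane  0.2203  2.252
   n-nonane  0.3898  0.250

two-phase, V/F = 0.6297

ΣzᵢKᵢ = 2.1118; Σzᵢ/Kᵢ = 1.7572.
Both exceed 1, so a two-phase solution exists.
Let ψ = V/F and solve Σ zᵢ(Kᵢ−1)/(1+ψ(Kᵢ−1)) = 0.
Iterate (Newton) starting at ψ = 0.46:
  ψ = 0.4600: g = 0.21270, g' = -1.2510 → ψ = 0.6300
  ψ = 0.6300: g = -0.00039, g' = -1.3056 → ψ = 0.6297
Converged at ψ = 0.6297.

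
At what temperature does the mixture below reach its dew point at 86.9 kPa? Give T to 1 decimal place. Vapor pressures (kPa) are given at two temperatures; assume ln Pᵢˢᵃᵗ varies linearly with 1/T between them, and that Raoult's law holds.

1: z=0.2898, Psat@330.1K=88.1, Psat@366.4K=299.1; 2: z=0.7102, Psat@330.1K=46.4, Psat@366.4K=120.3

Dew-point temperature: Σzᵢ·P/Pᵢˢᵃᵗ(T) = 1. Interpolate ln Pᵢˢᵃᵗ = aᵢ + bᵢ/T.
  T = 330.1 K: ΣzᵢP/Pᵢˢᵃᵗ = 1.6159
  T = 366.4 K: ΣzᵢP/Pᵢˢᵃᵗ = 0.5972
  T = 348.2 K: ΣzᵢP/Pᵢˢᵃᵗ = 0.9574
  T = 339.1 K: ΣzᵢP/Pᵢˢᵃᵗ = 1.2365
  T = 343.6 K: ΣzᵢP/Pᵢˢᵃᵗ = 1.0876
  T = 345.9 K: ΣzᵢP/Pᵢˢᵃᵗ = 1.0200
Interpolating between 345.9 K and 348.2 K gives T ≈ 346.6 K.

T = 346.6 K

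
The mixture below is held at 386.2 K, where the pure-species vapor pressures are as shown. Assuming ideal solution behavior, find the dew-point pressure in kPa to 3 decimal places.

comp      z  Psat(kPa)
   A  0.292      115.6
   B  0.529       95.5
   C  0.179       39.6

Pdew = 79.457 kPa

At the dew point ψ → 1, so Σzᵢ/Kᵢ = 1 with Kᵢ = Pᵢˢᵃᵗ/P ⇒ 1/P = Σzᵢ/Pᵢˢᵃᵗ.
1/P = 0.292/115.6 + 0.529/95.5 + 0.179/39.6 = 0.012585 ⇒ P = 79.457 kPa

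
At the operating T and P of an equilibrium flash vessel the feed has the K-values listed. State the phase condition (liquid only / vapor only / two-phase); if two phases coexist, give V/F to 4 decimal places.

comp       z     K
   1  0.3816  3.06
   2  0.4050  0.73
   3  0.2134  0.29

two-phase, V/F = 0.5377

ΣzᵢKᵢ = 1.5252; Σzᵢ/Kᵢ = 1.4154.
Both exceed 1, so a two-phase solution exists.
Newton iteration, ψ⁰ = 0.5:
  ψ = 0.5000: g = 0.02592, g' = -0.6910 → ψ = 0.5375
  ψ = 0.5375: g = 0.00011, g' = -0.6864 → ψ = 0.5377
Converged at ψ = 0.5377.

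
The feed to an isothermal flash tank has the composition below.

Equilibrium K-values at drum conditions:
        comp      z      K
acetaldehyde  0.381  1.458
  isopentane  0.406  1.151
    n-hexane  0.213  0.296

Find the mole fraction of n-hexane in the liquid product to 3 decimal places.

x_n-hexane = 0.293

Rachford–Rice: g(ψ) = Σ zᵢ(Kᵢ−1)/(1+ψ(Kᵢ−1)) = 0.
Feasibility: ΣzᵢKᵢ = 1.086, Σzᵢ/Kᵢ = 1.334 — both > 1, two phases present.
Newton iteration, ψ⁰ = 0.49:
  ψ = 0.490: g = -0.0293, g' = -0.307 → ψ = 0.395
  ψ = 0.395: g = -0.0020, g' = -0.268 → ψ = 0.387
Converged at ψ = 0.387.
Compositions from xᵢ = zᵢ/(1+ψ(Kᵢ−1)), yᵢ = Kᵢxᵢ:
  acetaldehyde: x = 0.324, y = 0.472
  isopentane: x = 0.384, y = 0.441
  n-hexane: x = 0.293, y = 0.087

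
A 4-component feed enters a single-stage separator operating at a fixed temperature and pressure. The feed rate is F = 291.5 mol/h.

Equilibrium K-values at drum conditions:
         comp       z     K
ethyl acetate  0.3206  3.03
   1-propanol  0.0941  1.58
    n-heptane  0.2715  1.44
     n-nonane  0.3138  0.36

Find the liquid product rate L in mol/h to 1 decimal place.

Material balance + equilibrium reduce to Σ zᵢ(Kᵢ−1)/(1+ψ(Kᵢ−1)) = 0.
Feasibility: ΣzᵢKᵢ = 1.6240, Σzᵢ/Kᵢ = 1.2256 — both > 1, two phases present.
Iterate (Newton) starting at ψ = 0.5:
  ψ = 0.5000: g = 0.16787, g' = -0.6577 → ψ = 0.7552
  ψ = 0.7552: g = -0.00419, g' = -0.7323 → ψ = 0.7495
Converged at ψ = 0.7495.
Then V = ψ·F = 0.7495·291.5 = 218.5 mol/h and L = F − V = 73.0 mol/h.

L = 73.0 mol/h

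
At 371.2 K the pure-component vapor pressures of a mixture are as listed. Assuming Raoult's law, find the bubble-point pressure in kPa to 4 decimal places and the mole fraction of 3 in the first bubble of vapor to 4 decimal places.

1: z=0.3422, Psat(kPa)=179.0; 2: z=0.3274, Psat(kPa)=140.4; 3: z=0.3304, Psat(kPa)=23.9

Pbub = 115.1173 kPa, y_3 = 0.0686

At the bubble point ψ → 0, so ΣzᵢKᵢ = 1 with Kᵢ = Pᵢˢᵃᵗ/P ⇒ P = ΣzᵢPᵢˢᵃᵗ.
P = 0.3422·179.0 + 0.3274·140.4 + 0.3304·23.9 = 115.1173 kPa
yᵢ = zᵢPᵢˢᵃᵗ/P ⇒ y_3 = 0.3304·23.9/115.1173 = 0.0686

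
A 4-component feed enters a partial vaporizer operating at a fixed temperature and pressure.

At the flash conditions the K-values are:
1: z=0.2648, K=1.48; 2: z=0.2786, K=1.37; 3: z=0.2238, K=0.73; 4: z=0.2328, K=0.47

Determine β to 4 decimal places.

β = 0.2543

Iterate (Newton) starting at β = 0.5:
  β = 0.5000: g = -0.04823, g' = -0.2097 → β = 0.2700
  β = 0.2700: g = -0.00292, g' = -0.1874 → β = 0.2544
  β = 0.2544: g = -0.00001, g' = -0.1865 → β = 0.2543
Converged at β = 0.2543.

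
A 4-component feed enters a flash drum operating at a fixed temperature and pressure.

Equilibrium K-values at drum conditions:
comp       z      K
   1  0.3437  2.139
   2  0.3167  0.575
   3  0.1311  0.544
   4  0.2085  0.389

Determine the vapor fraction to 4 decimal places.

ψ = 0.1235

Rachford–Rice: g(ψ) = Σ zᵢ(Kᵢ−1)/(1+ψ(Kᵢ−1)) = 0.
g(0) = ΣzᵢKᵢ − 1 = 0.0697 and g(1) = 1 − Σzᵢ/Kᵢ = -0.4884, so a root lies in (0, 1).
Newton iteration, ψ⁰ = 0.5:
  ψ = 0.5000: g = -0.18236, g' = -0.4804 → ψ = 0.1204
  ψ = 0.1204: g = 0.00166, g' = -0.5296 → ψ = 0.1235
Converged at ψ = 0.1235.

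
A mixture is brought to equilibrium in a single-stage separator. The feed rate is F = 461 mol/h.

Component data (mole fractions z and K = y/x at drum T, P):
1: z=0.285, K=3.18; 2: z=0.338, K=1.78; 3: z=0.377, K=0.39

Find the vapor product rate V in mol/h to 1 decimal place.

V = 332.3 mol/h

Rachford–Rice: g(ψ) = Σ zᵢ(Kᵢ−1)/(1+ψ(Kᵢ−1)) = 0.
Check two-phase: ΣzᵢKᵢ = 1.655 > 1 and Σzᵢ/Kᵢ = 1.246 > 1, so g(0) = 0.655 > 0 and g(1) = -0.246 < 0.
Iterate (Newton) starting at ψ = 0.59:
  ψ = 0.590: g = 0.0930, g' = -0.698 → ψ = 0.723
  ψ = 0.723: g = -0.0019, g' = -0.737 → ψ = 0.721
Converged at ψ = 0.721.
Then V = ψ·F = 0.7207·461 = 332.3 mol/h and L = F − V = 128.7 mol/h.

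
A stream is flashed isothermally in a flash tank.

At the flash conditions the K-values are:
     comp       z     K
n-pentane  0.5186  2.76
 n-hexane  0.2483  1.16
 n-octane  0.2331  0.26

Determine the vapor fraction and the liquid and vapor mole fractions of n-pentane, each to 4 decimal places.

ψ = 0.7918, x_n-pentane = 0.2167, y_n-pentane = 0.5980

Newton iteration, ψ⁰ = 0.5:
  ψ = 0.5000: g = 0.24848, g' = -0.7816 → ψ = 0.8179
  ψ = 0.8179: g = -0.02772, g' = -1.0941 → ψ = 0.7926
  ψ = 0.7926: g = -0.00081, g' = -1.0317 → ψ = 0.7918
Converged at ψ = 0.7918.
Compositions from xᵢ = zᵢ/(1+ψ(Kᵢ−1)), yᵢ = Kᵢxᵢ:
  n-pentane: x = 0.2167, y = 0.5980
  n-hexane: x = 0.2204, y = 0.2556
  n-octane: x = 0.5630, y = 0.1464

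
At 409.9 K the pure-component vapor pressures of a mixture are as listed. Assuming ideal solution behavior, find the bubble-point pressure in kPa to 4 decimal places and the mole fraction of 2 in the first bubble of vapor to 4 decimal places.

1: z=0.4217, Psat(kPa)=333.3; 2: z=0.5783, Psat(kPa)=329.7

Pbub = 331.2181 kPa, y_2 = 0.5756

At the bubble point ψ → 0, so ΣzᵢKᵢ = 1 with Kᵢ = Pᵢˢᵃᵗ/P ⇒ P = ΣzᵢPᵢˢᵃᵗ.
P = 0.4217·333.3 + 0.5783·329.7 = 331.2181 kPa
yᵢ = zᵢPᵢˢᵃᵗ/P ⇒ y_2 = 0.5783·329.7/331.2181 = 0.5756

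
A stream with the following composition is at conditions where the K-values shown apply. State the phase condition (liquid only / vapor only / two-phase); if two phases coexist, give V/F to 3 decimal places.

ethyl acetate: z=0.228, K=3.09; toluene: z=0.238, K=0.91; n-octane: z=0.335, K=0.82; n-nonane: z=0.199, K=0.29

ΣzᵢKᵢ = 1.254; Σzᵢ/Kᵢ = 1.430.
Both exceed 1, so a two-phase solution exists.
Rachford–Rice: g(ψ) = Σ zᵢ(Kᵢ−1)/(1+ψ(Kᵢ−1)) = 0.
Newton iteration, ψ⁰ = 0.65:
  ψ = 0.650: g = -0.1514, g' = -0.541 → ψ = 0.370
  ψ = 0.370: g = -0.0098, g' = -0.516 → ψ = 0.351
Converged at ψ = 0.351.

two-phase, V/F = 0.351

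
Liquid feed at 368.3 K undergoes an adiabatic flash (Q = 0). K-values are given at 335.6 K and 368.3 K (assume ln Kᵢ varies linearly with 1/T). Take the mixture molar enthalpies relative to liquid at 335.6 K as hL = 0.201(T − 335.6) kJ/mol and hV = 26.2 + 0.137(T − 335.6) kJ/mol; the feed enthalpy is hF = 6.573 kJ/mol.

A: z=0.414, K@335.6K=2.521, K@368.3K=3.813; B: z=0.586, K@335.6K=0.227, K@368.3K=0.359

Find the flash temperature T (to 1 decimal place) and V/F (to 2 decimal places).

Adiabatic flash: solve Rachford–Rice at each trial T, then check hF = ψ·hV(T) + (1−ψ)·hL(T).
  T = 335.6 K: K = (2.521, 0.227), RR gives ψ = 0.150, H_out = 3.938 kJ/mol
  T = 368.3 K: K = (3.813, 0.359), RR gives ψ = 0.438, H_out = 17.121 kJ/mol
  T = 352.0 K: K = (3.132, 0.289), RR gives ψ = 0.307, H_out = 11.024 kJ/mol
  T = 343.8 K: K = (2.817, 0.257), RR gives ψ = 0.235, H_out = 7.671 kJ/mol
  T = 339.7 K: K = (2.667, 0.242), RR gives ψ = 0.194, H_out = 5.864 kJ/mol
  T = 341.8 K: K = (2.743, 0.249), RR gives ψ = 0.215, H_out = 6.803 kJ/mol
Linear interpolation between T = 339.7 (H_out = 5.864) and T = 341.8 (H_out = 6.803) on hF = 6.573 gives T ≈ 341.3 K, at which ψ = 0.21.

T = 341.3 K, V/F = 0.21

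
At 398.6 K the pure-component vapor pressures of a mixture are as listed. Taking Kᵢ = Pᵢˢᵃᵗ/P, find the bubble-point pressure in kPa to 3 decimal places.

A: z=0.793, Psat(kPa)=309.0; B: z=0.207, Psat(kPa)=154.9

At the bubble point ψ → 0, so ΣzᵢKᵢ = 1 with Kᵢ = Pᵢˢᵃᵗ/P ⇒ P = ΣzᵢPᵢˢᵃᵗ.
P = 0.793·309.0 + 0.207·154.9 = 277.101 kPa

Pbub = 277.101 kPa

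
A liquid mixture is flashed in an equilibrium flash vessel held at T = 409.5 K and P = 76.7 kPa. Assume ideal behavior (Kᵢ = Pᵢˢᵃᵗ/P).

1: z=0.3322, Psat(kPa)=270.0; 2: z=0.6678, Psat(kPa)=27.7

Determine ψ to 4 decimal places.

Raoult's law: Kᵢ = Pᵢˢᵃᵗ/P = Pᵢˢᵃᵗ/76.7.
  K_1 = 270.0/76.7 = 3.520209, K_2 = 27.7/76.7 = 0.361147
Material balance + equilibrium reduce to Σ zᵢ(Kᵢ−1)/(1+ψ(Kᵢ−1)) = 0.
Check two-phase: ΣzᵢKᵢ = 1.4106 > 1 and Σzᵢ/Kᵢ = 1.9435 > 1, so g(0) = 0.4106 > 0 and g(1) = -0.9435 < 0.
Binary case is linear: z₁(K₁−1)(1+ψ(K₂−1)) + z₂(K₂−1)(1+ψ(K₁−1)) = 0
⇒ ψ = [z₁(K₁−1)+z₂(K₂−1)] / [−(K₁−1)(K₂−1)] = 0.41059/1.61004 = 0.2550

ψ = 0.2550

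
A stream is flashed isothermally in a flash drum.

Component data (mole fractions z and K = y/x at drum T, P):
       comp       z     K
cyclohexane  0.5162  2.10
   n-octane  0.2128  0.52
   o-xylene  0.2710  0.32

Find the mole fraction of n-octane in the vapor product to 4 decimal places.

Rachford–Rice: g(ψ) = Σ zᵢ(Kᵢ−1)/(1+ψ(Kᵢ−1)) = 0.
Check two-phase: ΣzᵢKᵢ = 1.2814 > 1 and Σzᵢ/Kᵢ = 1.5019 > 1, so g(0) = 0.2814 > 0 and g(1) = -0.5019 < 0.
Newton–Raphson from ψ = 0.5:
  ψ = 0.5000: g = -0.04728, g' = -0.6325 → ψ = 0.4253
  ψ = 0.4253: g = -0.00073, g' = -0.6153 → ψ = 0.4241
Converged at ψ = 0.4241.
Compositions from xᵢ = zᵢ/(1+ψ(Kᵢ−1)), yᵢ = Kᵢxᵢ:
  cyclohexane: x = 0.3520, y = 0.7392
  n-octane: x = 0.2672, y = 0.1389
  o-xylene: x = 0.3808, y = 0.1219

y_n-octane = 0.1389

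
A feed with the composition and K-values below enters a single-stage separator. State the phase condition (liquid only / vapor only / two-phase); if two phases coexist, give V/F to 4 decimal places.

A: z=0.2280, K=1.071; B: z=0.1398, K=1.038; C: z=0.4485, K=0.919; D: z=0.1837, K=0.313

ΣzᵢKᵢ = 0.8590; Σzᵢ/Kᵢ = 1.4225.
Since ΣzᵢKᵢ < 1 the mixture is below its bubble point — single liquid phase.

liquid only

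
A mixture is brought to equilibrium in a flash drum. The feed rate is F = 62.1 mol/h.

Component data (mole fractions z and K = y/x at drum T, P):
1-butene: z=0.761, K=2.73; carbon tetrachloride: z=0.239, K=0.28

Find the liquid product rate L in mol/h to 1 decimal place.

L = 5.0 mol/h

Newton iteration, V/F⁰ = 0.34:
  V/F = 0.340: g = 0.6011, g' = -1.120 → V/F = 0.877
  V/F = 0.877: g = 0.0566, g' = -1.270 → V/F = 0.921
  V/F = 0.921: g = -0.0034, g' = -1.431 → V/F = 0.919
Converged at V/F = 0.919.
Then V = V/F·F = 0.9188·62.1 = 57.1 mol/h and L = F − V = 5.0 mol/h.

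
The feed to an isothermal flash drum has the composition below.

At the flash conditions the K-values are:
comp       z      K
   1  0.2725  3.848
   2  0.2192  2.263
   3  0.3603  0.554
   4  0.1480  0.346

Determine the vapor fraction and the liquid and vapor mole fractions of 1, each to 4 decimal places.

Newton–Raphson from ψ = 0.5:
  ψ = 0.5000: g = 0.13922, g' = -0.7660 → ψ = 0.6817
  ψ = 0.6817: g = 0.00701, g' = -0.7105 → ψ = 0.6916
Converged at ψ = 0.6916.
Compositions from xᵢ = zᵢ/(1+ψ(Kᵢ−1)), yᵢ = Kᵢxᵢ:
  1: x = 0.0918, y = 0.3531
  2: x = 0.1170, y = 0.2648
  3: x = 0.5210, y = 0.2886
  4: x = 0.2702, y = 0.0935

ψ = 0.6916, x_1 = 0.0918, y_1 = 0.3531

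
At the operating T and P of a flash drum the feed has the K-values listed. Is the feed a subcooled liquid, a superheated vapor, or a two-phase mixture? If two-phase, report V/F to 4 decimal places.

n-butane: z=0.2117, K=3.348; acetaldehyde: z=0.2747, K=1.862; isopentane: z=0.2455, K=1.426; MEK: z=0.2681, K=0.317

two-phase, V/F = 0.7846

ΣzᵢKᵢ = 1.6553; Σzᵢ/Kᵢ = 1.2287.
Both exceed 1, so a two-phase solution exists.
Rachford–Rice: g(ψ) = Σ zᵢ(Kᵢ−1)/(1+ψ(Kᵢ−1)) = 0.
Newton iteration, ψ⁰ = 0.42:
  ψ = 0.4200: g = 0.25606, g' = -0.6839 → ψ = 0.7944
  ψ = 0.7944: g = -0.00817, g' = -0.8367 → ψ = 0.7847
  ψ = 0.7847: g = -0.00007, g' = -0.8228 → ψ = 0.7846
Converged at ψ = 0.7846.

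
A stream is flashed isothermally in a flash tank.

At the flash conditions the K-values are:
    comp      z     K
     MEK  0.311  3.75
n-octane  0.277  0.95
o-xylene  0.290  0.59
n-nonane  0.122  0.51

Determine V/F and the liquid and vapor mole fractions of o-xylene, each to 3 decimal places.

Material balance + equilibrium reduce to Σ zᵢ(Kᵢ−1)/(1+V/F(Kᵢ−1)) = 0.
Check two-phase: ΣzᵢKᵢ = 1.663 > 1 and Σzᵢ/Kᵢ = 1.105 > 1, so g(0) = 0.663 > 0 and g(1) = -0.105 < 0.
Iterate (Newton) starting at V/F = 0.5:
  V/F = 0.500: g = 0.1172, g' = -0.546 → V/F = 0.714
  V/F = 0.714: g = 0.0140, g' = -0.435 → V/F = 0.747
Converged at V/F = 0.747.
Compositions from xᵢ = zᵢ/(1+V/F(Kᵢ−1)), yᵢ = Kᵢxᵢ:
  MEK: x = 0.102, y = 0.382
  n-octane: x = 0.288, y = 0.273
  o-xylene: x = 0.418, y = 0.247
  n-nonane: x = 0.192, y = 0.098

V/F = 0.747, x_o-xylene = 0.418, y_o-xylene = 0.247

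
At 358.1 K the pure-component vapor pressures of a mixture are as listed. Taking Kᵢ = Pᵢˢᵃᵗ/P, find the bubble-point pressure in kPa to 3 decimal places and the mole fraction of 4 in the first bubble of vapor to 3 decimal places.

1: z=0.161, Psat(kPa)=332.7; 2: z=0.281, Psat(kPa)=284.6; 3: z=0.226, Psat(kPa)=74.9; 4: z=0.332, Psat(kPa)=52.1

Pbub = 167.762 kPa, y_4 = 0.103

At the bubble point ψ → 0, so ΣzᵢKᵢ = 1 with Kᵢ = Pᵢˢᵃᵗ/P ⇒ P = ΣzᵢPᵢˢᵃᵗ.
P = 0.161·332.7 + 0.281·284.6 + 0.226·74.9 + 0.332·52.1 = 167.762 kPa
yᵢ = zᵢPᵢˢᵃᵗ/P ⇒ y_4 = 0.332·52.1/167.762 = 0.103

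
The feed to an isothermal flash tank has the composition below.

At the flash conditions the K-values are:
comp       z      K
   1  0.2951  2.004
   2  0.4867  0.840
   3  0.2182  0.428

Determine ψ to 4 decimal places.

Rachford–Rice: g(ψ) = Σ zᵢ(Kᵢ−1)/(1+ψ(Kᵢ−1)) = 0.
g(0) = ΣzᵢKᵢ − 1 = 0.0936 and g(1) = 1 − Σzᵢ/Kᵢ = -0.2365, so a root lies in (0, 1).
Newton iteration, ψ⁰ = 0.5:
  ψ = 0.5000: g = -0.06219, g' = -0.2866 → ψ = 0.2830
  ψ = 0.2830: g = 0.00024, g' = -0.2957 → ψ = 0.2838
Converged at ψ = 0.2838.

ψ = 0.2838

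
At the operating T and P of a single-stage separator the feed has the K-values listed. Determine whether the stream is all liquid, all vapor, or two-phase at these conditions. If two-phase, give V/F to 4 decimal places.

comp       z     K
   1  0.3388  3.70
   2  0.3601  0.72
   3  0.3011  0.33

two-phase, V/F = 0.4608

ΣzᵢKᵢ = 1.6122; Σzᵢ/Kᵢ = 1.5041.
Both exceed 1, so a two-phase solution exists.
Let ψ = V/F and solve Σ zᵢ(Kᵢ−1)/(1+ψ(Kᵢ−1)) = 0.
Iterate (Newton) starting at ψ = 0.4:
  ψ = 0.4000: g = 0.05065, g' = -0.8589 → ψ = 0.4590
  ψ = 0.4590: g = 0.00150, g' = -0.8116 → ψ = 0.4608
Converged at ψ = 0.4608.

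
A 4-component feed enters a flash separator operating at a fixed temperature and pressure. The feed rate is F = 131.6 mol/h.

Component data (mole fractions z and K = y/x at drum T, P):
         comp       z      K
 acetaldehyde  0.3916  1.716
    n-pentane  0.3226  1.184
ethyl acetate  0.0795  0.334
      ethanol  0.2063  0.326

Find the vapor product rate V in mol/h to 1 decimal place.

Material balance + equilibrium reduce to Σ zᵢ(Kᵢ−1)/(1+β(Kᵢ−1)) = 0.
Feasibility: ΣzᵢKᵢ = 1.1478, Σzᵢ/Kᵢ = 1.3715 — both > 1, two phases present.
Newton iteration, β⁰ = 0.5:
  β = 0.5000: g = -0.02828, g' = -0.4105 → β = 0.4311
  β = 0.4311: g = -0.00102, g' = -0.3822 → β = 0.4284
Converged at β = 0.4284.
Then V = β·F = 0.4284·131.6 = 56.4 mol/h and L = F − V = 75.2 mol/h.

V = 56.4 mol/h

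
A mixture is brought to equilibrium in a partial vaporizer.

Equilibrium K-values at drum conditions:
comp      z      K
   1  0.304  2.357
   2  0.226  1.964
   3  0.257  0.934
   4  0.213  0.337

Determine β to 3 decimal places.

β = 0.803

Newton–Raphson from β = 0.5:
  β = 0.500: g = 0.1640, g' = -0.505 → β = 0.825
  β = 0.825: g = -0.0135, g' = -0.647 → β = 0.804
  β = 0.804: g = -0.0002, g' = -0.625 → β = 0.803
Converged at β = 0.803.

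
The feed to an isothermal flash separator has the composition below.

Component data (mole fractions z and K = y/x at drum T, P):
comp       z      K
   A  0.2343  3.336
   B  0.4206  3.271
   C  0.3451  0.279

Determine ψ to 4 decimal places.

Newton–Raphson from ψ = 0.67:
  ψ = 0.6700: g = 0.11084, g' = -1.2068 → ψ = 0.7618
  ψ = 0.7618: g = -0.00529, g' = -1.3396 → ψ = 0.7579
Converged at ψ = 0.7579.

ψ = 0.7579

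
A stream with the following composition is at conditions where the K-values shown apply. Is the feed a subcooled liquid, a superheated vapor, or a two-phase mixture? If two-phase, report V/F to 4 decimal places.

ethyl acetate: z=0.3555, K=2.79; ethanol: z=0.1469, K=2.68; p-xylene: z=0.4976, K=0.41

ΣzᵢKᵢ = 1.5896; Σzᵢ/Kᵢ = 1.3959.
Both exceed 1, so a two-phase solution exists.
Material balance + equilibrium reduce to Σ zᵢ(Kᵢ−1)/(1+ψ(Kᵢ−1)) = 0.
Newton iteration, ψ⁰ = 0.63:
  ψ = 0.6300: g = -0.04830, g' = -0.7882 → ψ = 0.5687
  ψ = 0.5687: g = -0.00031, g' = -0.7805 → ψ = 0.5683
Converged at ψ = 0.5683.

two-phase, V/F = 0.5683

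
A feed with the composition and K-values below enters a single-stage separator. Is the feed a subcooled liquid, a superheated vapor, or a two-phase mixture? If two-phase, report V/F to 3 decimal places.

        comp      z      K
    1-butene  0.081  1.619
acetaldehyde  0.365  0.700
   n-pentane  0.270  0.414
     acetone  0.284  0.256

subcooled liquid

ΣzᵢKᵢ = 0.571; Σzᵢ/Kᵢ = 2.333.
Since ΣzᵢKᵢ < 1 the mixture is below its bubble point — single liquid phase.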